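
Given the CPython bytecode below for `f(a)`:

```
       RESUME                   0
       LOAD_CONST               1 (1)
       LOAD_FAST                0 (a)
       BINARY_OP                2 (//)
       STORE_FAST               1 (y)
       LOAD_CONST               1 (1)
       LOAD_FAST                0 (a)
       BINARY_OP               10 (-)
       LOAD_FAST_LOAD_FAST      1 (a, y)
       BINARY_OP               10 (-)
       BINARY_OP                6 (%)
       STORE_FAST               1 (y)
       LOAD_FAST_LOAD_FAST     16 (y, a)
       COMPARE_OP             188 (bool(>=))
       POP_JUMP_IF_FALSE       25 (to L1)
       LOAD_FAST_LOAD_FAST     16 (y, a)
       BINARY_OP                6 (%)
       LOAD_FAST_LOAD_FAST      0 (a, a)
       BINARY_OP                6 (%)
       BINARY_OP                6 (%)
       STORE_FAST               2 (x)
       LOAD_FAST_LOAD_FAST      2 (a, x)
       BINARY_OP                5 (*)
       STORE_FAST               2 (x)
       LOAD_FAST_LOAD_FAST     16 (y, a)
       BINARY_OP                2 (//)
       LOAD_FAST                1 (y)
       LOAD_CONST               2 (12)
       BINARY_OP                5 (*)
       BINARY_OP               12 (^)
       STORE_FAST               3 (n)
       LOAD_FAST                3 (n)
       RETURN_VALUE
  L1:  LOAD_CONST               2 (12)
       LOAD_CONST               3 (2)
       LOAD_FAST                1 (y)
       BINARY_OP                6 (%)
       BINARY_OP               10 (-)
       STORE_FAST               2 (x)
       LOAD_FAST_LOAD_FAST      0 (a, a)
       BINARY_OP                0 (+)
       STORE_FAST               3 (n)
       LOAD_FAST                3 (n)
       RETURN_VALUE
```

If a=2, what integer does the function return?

4

LOAD_CONST → push 1. Stack: [1]
LOAD_FAST a → push 2. Stack: [1, 2]
BINARY_OP // → 1 // 2 = 0. Stack: [0]
STORE_FAST y → y=0. Stack: []
LOAD_CONST → push 1. Stack: [1]
LOAD_FAST a → push 2. Stack: [1, 2]
BINARY_OP - → 1 - 2 = -1. Stack: [-1]
LOAD_FAST_LOAD_FAST a,y → push 2,0. Stack: [-1, 2, 0]
BINARY_OP - → 2 - 0 = 2. Stack: [-1, 2]
BINARY_OP % → -1 % 2 = 1. Stack: [1]
STORE_FAST y → y=1. Stack: []
LOAD_FAST_LOAD_FAST y,a → push 1,2. Stack: [1, 2]
COMPARE_OP bool(>=) → 1 vs 2 = False. Stack: [False]
POP_JUMP_IF_FALSE → pop False; jump. Stack: []
LOAD_CONST → push 12. Stack: [12]
LOAD_CONST → push 2. Stack: [12, 2]
LOAD_FAST y → push 1. Stack: [12, 2, 1]
BINARY_OP % → 2 % 1 = 0. Stack: [12, 0]
BINARY_OP - → 12 - 0 = 12. Stack: [12]
STORE_FAST x → x=12. Stack: []
LOAD_FAST_LOAD_FAST a,a → push 2,2. Stack: [2, 2]
BINARY_OP + → 2 + 2 = 4. Stack: [4]
STORE_FAST n → n=4. Stack: []
LOAD_FAST n → push 4. Stack: [4]
RETURN_VALUE → return 4.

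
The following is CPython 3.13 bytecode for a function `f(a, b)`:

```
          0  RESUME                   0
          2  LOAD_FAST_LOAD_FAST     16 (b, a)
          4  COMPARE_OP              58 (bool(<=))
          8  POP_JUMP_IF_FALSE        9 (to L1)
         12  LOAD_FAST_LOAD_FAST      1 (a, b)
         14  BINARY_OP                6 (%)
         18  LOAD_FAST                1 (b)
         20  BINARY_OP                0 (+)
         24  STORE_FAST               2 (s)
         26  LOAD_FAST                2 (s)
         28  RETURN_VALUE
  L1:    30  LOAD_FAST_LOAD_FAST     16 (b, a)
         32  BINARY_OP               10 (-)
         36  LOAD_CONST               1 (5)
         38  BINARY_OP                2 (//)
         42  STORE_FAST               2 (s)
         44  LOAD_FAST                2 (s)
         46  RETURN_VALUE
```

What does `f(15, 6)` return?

LOAD_FAST_LOAD_FAST b,a → push 6,15. Stack: [6, 15]
COMPARE_OP bool(<=) → 6 vs 15 = True. Stack: [True]
POP_JUMP_IF_FALSE → pop True; no jump. Stack: []
LOAD_FAST_LOAD_FAST a,b → push 15,6. Stack: [15, 6]
BINARY_OP % → 15 % 6 = 3. Stack: [3]
LOAD_FAST b → push 6. Stack: [3, 6]
BINARY_OP + → 3 + 6 = 9. Stack: [9]
STORE_FAST s → s=9. Stack: []
LOAD_FAST s → push 9. Stack: [9]
RETURN_VALUE → return 9.

9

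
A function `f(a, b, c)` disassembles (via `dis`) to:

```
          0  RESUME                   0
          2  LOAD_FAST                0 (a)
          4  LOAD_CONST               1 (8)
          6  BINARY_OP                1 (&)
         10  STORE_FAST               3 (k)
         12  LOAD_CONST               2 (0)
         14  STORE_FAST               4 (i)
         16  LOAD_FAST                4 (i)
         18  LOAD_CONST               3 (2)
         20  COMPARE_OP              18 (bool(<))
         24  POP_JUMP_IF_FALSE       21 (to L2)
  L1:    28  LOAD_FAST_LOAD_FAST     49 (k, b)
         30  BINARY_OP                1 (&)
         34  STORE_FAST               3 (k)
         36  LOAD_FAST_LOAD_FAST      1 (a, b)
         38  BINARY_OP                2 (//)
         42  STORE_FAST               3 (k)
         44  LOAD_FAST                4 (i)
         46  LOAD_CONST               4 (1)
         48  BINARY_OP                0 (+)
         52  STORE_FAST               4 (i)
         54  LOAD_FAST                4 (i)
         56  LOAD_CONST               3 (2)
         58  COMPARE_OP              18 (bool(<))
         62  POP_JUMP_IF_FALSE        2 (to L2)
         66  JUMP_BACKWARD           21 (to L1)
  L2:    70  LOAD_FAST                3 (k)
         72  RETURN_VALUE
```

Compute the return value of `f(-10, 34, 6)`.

LOAD_FAST a → push -10. Stack: [-10]
LOAD_CONST → push 8. Stack: [-10, 8]
BINARY_OP & → -10 & 8 = 0. Stack: [0]
STORE_FAST k → k=0. Stack: []
LOAD_CONST → push 0. Stack: [0]
STORE_FAST i → i=0. Stack: []
LOAD_FAST i → push 0. Stack: [0]
LOAD_CONST → push 2. Stack: [0, 2]
COMPARE_OP bool(<) → 0 vs 2 = True. Stack: [True]
POP_JUMP_IF_FALSE → pop True; no jump. Stack: []
LOAD_FAST_LOAD_FAST k,b → push 0,34. Stack: [0, 34]
BINARY_OP & → 0 & 34 = 0. Stack: [0]
STORE_FAST k → k=0. Stack: []
LOAD_FAST_LOAD_FAST a,b → push -10,34. Stack: [-10, 34]
BINARY_OP // → -10 // 34 = -1. Stack: [-1]
STORE_FAST k → k=-1. Stack: []
LOAD_FAST i → push 0. Stack: [0]
LOAD_CONST → push 1. Stack: [0, 1]
BINARY_OP + → 0 + 1 = 1. Stack: [1]
STORE_FAST i → i=1. Stack: []
LOAD_FAST i → push 1. Stack: [1]
LOAD_CONST → push 2. Stack: [1, 2]
COMPARE_OP bool(<) → 1 vs 2 = True. Stack: [True]
POP_JUMP_IF_FALSE → pop True; no jump. Stack: []
LOAD_FAST_LOAD_FAST k,b → push -1,34. Stack: [-1, 34]
BINARY_OP & → -1 & 34 = 34. Stack: [34]
STORE_FAST k → k=34. Stack: []
LOAD_FAST_LOAD_FAST a,b → push -10,34. Stack: [-10, 34]
BINARY_OP // → -10 // 34 = -1. Stack: [-1]
STORE_FAST k → k=-1. Stack: []
LOAD_FAST i → push 1. Stack: [1]
LOAD_CONST → push 1. Stack: [1, 1]
BINARY_OP + → 1 + 1 = 2. Stack: [2]
STORE_FAST i → i=2. Stack: []
LOAD_FAST i → push 2. Stack: [2]
LOAD_CONST → push 2. Stack: [2, 2]
COMPARE_OP bool(<) → 2 vs 2 = False. Stack: [False]
POP_JUMP_IF_FALSE → pop False; jump. Stack: []
LOAD_FAST k → push -1. Stack: [-1]
RETURN_VALUE → return -1.

-1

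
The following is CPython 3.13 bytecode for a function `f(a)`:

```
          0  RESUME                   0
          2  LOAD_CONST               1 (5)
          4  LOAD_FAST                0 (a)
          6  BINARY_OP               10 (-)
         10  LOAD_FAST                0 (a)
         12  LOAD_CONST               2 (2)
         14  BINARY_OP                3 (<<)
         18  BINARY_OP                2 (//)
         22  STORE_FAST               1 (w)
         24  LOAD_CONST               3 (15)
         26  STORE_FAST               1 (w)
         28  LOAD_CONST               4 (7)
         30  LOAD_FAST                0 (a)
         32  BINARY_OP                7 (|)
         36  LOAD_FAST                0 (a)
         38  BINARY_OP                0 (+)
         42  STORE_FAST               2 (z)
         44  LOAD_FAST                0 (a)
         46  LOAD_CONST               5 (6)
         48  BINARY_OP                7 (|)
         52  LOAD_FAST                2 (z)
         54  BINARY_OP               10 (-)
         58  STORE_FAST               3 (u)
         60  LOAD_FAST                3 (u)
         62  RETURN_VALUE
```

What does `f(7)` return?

-7

LOAD_CONST → push 5. Stack: [5]
LOAD_FAST a → push 7. Stack: [5, 7]
BINARY_OP - → 5 - 7 = -2. Stack: [-2]
LOAD_FAST a → push 7. Stack: [-2, 7]
LOAD_CONST → push 2. Stack: [-2, 7, 2]
BINARY_OP << → 7 << 2 = 28. Stack: [-2, 28]
BINARY_OP // → -2 // 28 = -1. Stack: [-1]
STORE_FAST w → w=-1. Stack: []
LOAD_CONST → push 15. Stack: [15]
STORE_FAST w → w=15. Stack: []
LOAD_CONST → push 7. Stack: [7]
LOAD_FAST a → push 7. Stack: [7, 7]
BINARY_OP | → 7 | 7 = 7. Stack: [7]
LOAD_FAST a → push 7. Stack: [7, 7]
BINARY_OP + → 7 + 7 = 14. Stack: [14]
STORE_FAST z → z=14. Stack: []
LOAD_FAST a → push 7. Stack: [7]
LOAD_CONST → push 6. Stack: [7, 6]
BINARY_OP | → 7 | 6 = 7. Stack: [7]
LOAD_FAST z → push 14. Stack: [7, 14]
BINARY_OP - → 7 - 14 = -7. Stack: [-7]
STORE_FAST u → u=-7. Stack: []
LOAD_FAST u → push -7. Stack: [-7]
RETURN_VALUE → return -7.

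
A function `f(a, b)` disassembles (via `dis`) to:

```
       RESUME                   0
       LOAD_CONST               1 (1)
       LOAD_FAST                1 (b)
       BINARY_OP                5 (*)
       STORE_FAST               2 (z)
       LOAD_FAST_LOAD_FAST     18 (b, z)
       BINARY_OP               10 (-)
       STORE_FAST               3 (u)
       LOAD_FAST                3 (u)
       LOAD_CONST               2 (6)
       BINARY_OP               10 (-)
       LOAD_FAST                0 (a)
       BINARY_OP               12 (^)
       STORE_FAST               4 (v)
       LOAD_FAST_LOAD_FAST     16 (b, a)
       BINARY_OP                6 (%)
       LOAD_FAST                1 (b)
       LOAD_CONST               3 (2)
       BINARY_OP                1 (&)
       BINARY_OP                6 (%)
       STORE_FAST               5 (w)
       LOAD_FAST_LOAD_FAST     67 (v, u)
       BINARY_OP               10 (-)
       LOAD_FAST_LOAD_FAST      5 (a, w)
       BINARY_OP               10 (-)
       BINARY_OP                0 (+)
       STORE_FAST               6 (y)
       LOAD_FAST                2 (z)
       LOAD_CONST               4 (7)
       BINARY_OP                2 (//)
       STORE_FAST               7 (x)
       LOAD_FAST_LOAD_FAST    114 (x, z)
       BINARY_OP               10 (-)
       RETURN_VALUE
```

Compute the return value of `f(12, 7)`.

-6

LOAD_CONST → push 1. Stack: [1]
LOAD_FAST b → push 7. Stack: [1, 7]
BINARY_OP * → 1 * 7 = 7. Stack: [7]
STORE_FAST z → z=7. Stack: []
LOAD_FAST_LOAD_FAST b,z → push 7,7. Stack: [7, 7]
BINARY_OP - → 7 - 7 = 0. Stack: [0]
STORE_FAST u → u=0. Stack: []
LOAD_FAST u → push 0. Stack: [0]
LOAD_CONST → push 6. Stack: [0, 6]
BINARY_OP - → 0 - 6 = -6. Stack: [-6]
LOAD_FAST a → push 12. Stack: [-6, 12]
BINARY_OP ^ → -6 ^ 12 = -10. Stack: [-10]
STORE_FAST v → v=-10. Stack: []
LOAD_FAST_LOAD_FAST b,a → push 7,12. Stack: [7, 12]
BINARY_OP % → 7 % 12 = 7. Stack: [7]
LOAD_FAST b → push 7. Stack: [7, 7]
LOAD_CONST → push 2. Stack: [7, 7, 2]
BINARY_OP & → 7 & 2 = 2. Stack: [7, 2]
BINARY_OP % → 7 % 2 = 1. Stack: [1]
STORE_FAST w → w=1. Stack: []
LOAD_FAST_LOAD_FAST v,u → push -10,0. Stack: [-10, 0]
BINARY_OP - → -10 - 0 = -10. Stack: [-10]
LOAD_FAST_LOAD_FAST a,w → push 12,1. Stack: [-10, 12, 1]
BINARY_OP - → 12 - 1 = 11. Stack: [-10, 11]
BINARY_OP + → -10 + 11 = 1. Stack: [1]
STORE_FAST y → y=1. Stack: []
LOAD_FAST z → push 7. Stack: [7]
LOAD_CONST → push 7. Stack: [7, 7]
BINARY_OP // → 7 // 7 = 1. Stack: [1]
STORE_FAST x → x=1. Stack: []
LOAD_FAST_LOAD_FAST x,z → push 1,7. Stack: [1, 7]
BINARY_OP - → 1 - 7 = -6. Stack: [-6]
RETURN_VALUE → return -6.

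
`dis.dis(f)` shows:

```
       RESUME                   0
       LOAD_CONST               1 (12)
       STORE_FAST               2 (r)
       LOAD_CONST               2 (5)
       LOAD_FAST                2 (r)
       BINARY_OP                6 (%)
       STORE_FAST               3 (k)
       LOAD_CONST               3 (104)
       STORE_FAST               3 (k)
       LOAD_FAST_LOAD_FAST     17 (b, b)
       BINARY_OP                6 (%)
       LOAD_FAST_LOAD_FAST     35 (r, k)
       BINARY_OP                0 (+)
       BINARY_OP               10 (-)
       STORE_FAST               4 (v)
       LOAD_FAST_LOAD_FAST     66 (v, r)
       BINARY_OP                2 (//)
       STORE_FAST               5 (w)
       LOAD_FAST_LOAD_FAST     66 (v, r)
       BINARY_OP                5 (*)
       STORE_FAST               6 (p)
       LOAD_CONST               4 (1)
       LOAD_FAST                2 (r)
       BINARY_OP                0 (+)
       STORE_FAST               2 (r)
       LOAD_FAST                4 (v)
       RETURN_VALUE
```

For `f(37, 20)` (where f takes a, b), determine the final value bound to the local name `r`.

LOAD_CONST → push 12. Stack: [12]
STORE_FAST r → r=12. Stack: []
LOAD_CONST → push 5. Stack: [5]
LOAD_FAST r → push 12. Stack: [5, 12]
BINARY_OP % → 5 % 12 = 5. Stack: [5]
STORE_FAST k → k=5. Stack: []
LOAD_CONST → push 104. Stack: [104]
STORE_FAST k → k=104. Stack: []
LOAD_FAST_LOAD_FAST b,b → push 20,20. Stack: [20, 20]
BINARY_OP % → 20 % 20 = 0. Stack: [0]
LOAD_FAST_LOAD_FAST r,k → push 12,104. Stack: [0, 12, 104]
BINARY_OP + → 12 + 104 = 116. Stack: [0, 116]
BINARY_OP - → 0 - 116 = -116. Stack: [-116]
STORE_FAST v → v=-116. Stack: []
LOAD_FAST_LOAD_FAST v,r → push -116,12. Stack: [-116, 12]
BINARY_OP // → -116 // 12 = -10. Stack: [-10]
STORE_FAST w → w=-10. Stack: []
LOAD_FAST_LOAD_FAST v,r → push -116,12. Stack: [-116, 12]
BINARY_OP * → -116 * 12 = -1392. Stack: [-1392]
STORE_FAST p → p=-1392. Stack: []
LOAD_CONST → push 1. Stack: [1]
LOAD_FAST r → push 12. Stack: [1, 12]
BINARY_OP + → 1 + 12 = 13. Stack: [13]
STORE_FAST r → r=13. Stack: []
LOAD_FAST v → push -116. Stack: [-116]
RETURN_VALUE → return -116.

13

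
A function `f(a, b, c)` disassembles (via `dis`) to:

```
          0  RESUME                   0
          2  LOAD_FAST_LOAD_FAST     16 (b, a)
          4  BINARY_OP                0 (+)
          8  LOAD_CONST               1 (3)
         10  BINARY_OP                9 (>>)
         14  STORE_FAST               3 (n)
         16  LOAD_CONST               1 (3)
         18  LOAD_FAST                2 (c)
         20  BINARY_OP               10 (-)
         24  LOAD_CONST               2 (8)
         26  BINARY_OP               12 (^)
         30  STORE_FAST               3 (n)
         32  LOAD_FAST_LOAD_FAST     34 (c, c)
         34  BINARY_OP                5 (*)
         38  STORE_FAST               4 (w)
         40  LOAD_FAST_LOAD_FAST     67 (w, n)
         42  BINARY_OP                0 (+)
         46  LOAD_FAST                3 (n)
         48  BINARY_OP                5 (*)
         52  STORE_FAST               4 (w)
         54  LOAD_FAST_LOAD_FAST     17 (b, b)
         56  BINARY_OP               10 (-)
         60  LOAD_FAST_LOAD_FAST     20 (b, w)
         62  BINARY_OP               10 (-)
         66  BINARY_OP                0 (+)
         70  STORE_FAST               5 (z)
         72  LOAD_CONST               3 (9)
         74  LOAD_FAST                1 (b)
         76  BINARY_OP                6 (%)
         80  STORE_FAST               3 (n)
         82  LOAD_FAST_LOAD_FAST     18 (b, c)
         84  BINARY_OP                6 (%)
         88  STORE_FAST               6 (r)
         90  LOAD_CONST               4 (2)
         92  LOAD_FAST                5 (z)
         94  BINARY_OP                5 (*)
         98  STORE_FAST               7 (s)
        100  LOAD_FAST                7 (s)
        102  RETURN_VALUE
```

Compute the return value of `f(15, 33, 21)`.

LOAD_FAST_LOAD_FAST b,a → push 33,15. Stack: [33, 15]
BINARY_OP + → 33 + 15 = 48. Stack: [48]
LOAD_CONST → push 3. Stack: [48, 3]
BINARY_OP >> → 48 >> 3 = 6. Stack: [6]
STORE_FAST n → n=6. Stack: []
LOAD_CONST → push 3. Stack: [3]
LOAD_FAST c → push 21. Stack: [3, 21]
BINARY_OP - → 3 - 21 = -18. Stack: [-18]
LOAD_CONST → push 8. Stack: [-18, 8]
BINARY_OP ^ → -18 ^ 8 = -26. Stack: [-26]
STORE_FAST n → n=-26. Stack: []
LOAD_FAST_LOAD_FAST c,c → push 21,21. Stack: [21, 21]
BINARY_OP * → 21 * 21 = 441. Stack: [441]
STORE_FAST w → w=441. Stack: []
LOAD_FAST_LOAD_FAST w,n → push 441,-26. Stack: [441, -26]
BINARY_OP + → 441 + -26 = 415. Stack: [415]
LOAD_FAST n → push -26. Stack: [415, -26]
BINARY_OP * → 415 * -26 = -10790. Stack: [-10790]
STORE_FAST w → w=-10790. Stack: []
LOAD_FAST_LOAD_FAST b,b → push 33,33. Stack: [33, 33]
BINARY_OP - → 33 - 33 = 0. Stack: [0]
LOAD_FAST_LOAD_FAST b,w → push 33,-10790. Stack: [0, 33, -10790]
BINARY_OP - → 33 - -10790 = 10823. Stack: [0, 10823]
BINARY_OP + → 0 + 10823 = 10823. Stack: [10823]
STORE_FAST z → z=10823. Stack: []
LOAD_CONST → push 9. Stack: [9]
LOAD_FAST b → push 33. Stack: [9, 33]
BINARY_OP % → 9 % 33 = 9. Stack: [9]
STORE_FAST n → n=9. Stack: []
LOAD_FAST_LOAD_FAST b,c → push 33,21. Stack: [33, 21]
BINARY_OP % → 33 % 21 = 12. Stack: [12]
STORE_FAST r → r=12. Stack: []
LOAD_CONST → push 2. Stack: [2]
LOAD_FAST z → push 10823. Stack: [2, 10823]
BINARY_OP * → 2 * 10823 = 21646. Stack: [21646]
STORE_FAST s → s=21646. Stack: []
LOAD_FAST s → push 21646. Stack: [21646]
RETURN_VALUE → return 21646.

21646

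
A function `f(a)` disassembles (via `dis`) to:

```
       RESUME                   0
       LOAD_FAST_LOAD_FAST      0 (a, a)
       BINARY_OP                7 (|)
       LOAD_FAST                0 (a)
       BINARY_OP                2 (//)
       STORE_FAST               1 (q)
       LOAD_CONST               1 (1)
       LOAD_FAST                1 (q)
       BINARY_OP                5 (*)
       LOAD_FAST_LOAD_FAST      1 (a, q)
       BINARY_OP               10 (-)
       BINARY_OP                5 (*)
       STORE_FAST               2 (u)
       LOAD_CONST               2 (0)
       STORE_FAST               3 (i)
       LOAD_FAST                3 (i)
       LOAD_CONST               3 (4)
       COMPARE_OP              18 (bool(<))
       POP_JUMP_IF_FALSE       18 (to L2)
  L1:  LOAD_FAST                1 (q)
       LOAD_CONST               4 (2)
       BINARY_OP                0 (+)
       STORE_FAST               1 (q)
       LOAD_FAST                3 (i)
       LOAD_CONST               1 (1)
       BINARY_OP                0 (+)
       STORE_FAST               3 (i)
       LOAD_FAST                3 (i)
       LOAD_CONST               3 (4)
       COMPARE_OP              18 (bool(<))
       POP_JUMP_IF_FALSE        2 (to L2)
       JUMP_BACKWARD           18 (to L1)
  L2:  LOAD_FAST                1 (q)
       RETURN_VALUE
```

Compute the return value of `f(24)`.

LOAD_FAST_LOAD_FAST a,a → push 24,24. Stack: [24, 24]
BINARY_OP | → 24 | 24 = 24. Stack: [24]
LOAD_FAST a → push 24. Stack: [24, 24]
BINARY_OP // → 24 // 24 = 1. Stack: [1]
STORE_FAST q → q=1. Stack: []
LOAD_CONST → push 1. Stack: [1]
LOAD_FAST q → push 1. Stack: [1, 1]
BINARY_OP * → 1 * 1 = 1. Stack: [1]
LOAD_FAST_LOAD_FAST a,q → push 24,1. Stack: [1, 24, 1]
BINARY_OP - → 24 - 1 = 23. Stack: [1, 23]
BINARY_OP * → 1 * 23 = 23. Stack: [23]
STORE_FAST u → u=23. Stack: []
LOAD_CONST → push 0. Stack: [0]
STORE_FAST i → i=0. Stack: []
LOAD_FAST i → push 0. Stack: [0]
LOAD_CONST → push 4. Stack: [0, 4]
COMPARE_OP bool(<) → 0 vs 4 = True. Stack: [True]
POP_JUMP_IF_FALSE → pop True; no jump. Stack: []
LOAD_FAST q → push 1. Stack: [1]
LOAD_CONST → push 2. Stack: [1, 2]
BINARY_OP + → 1 + 2 = 3. Stack: [3]
STORE_FAST q → q=3. Stack: []
LOAD_FAST i → push 0. Stack: [0]
LOAD_CONST → push 1. Stack: [0, 1]
BINARY_OP + → 0 + 1 = 1. Stack: [1]
STORE_FAST i → i=1. Stack: []
LOAD_FAST i → push 1. Stack: [1]
LOAD_CONST → push 4. Stack: [1, 4]
COMPARE_OP bool(<) → 1 vs 4 = True. Stack: [True]
POP_JUMP_IF_FALSE → pop True; no jump. Stack: []
LOAD_FAST q → push 3. Stack: [3]
LOAD_CONST → push 2. Stack: [3, 2]
BINARY_OP + → 3 + 2 = 5. Stack: [5]
STORE_FAST q → q=5. Stack: []
LOAD_FAST i → push 1. Stack: [1]
LOAD_CONST → push 1. Stack: [1, 1]
BINARY_OP + → 1 + 1 = 2. Stack: [2]
STORE_FAST i → i=2. Stack: []
LOAD_FAST i → push 2. Stack: [2]
LOAD_CONST → push 4. Stack: [2, 4]
COMPARE_OP bool(<) → 2 vs 4 = True. Stack: [True]
POP_JUMP_IF_FALSE → pop True; no jump. Stack: []
LOAD_FAST q → push 5. Stack: [5]
LOAD_CONST → push 2. Stack: [5, 2]
BINARY_OP + → 5 + 2 = 7. Stack: [7]
STORE_FAST q → q=7. Stack: []
LOAD_FAST i → push 2. Stack: [2]
LOAD_CONST → push 1. Stack: [2, 1]
BINARY_OP + → 2 + 1 = 3. Stack: [3]
STORE_FAST i → i=3. Stack: []
LOAD_FAST i → push 3. Stack: [3]
LOAD_CONST → push 4. Stack: [3, 4]
COMPARE_OP bool(<) → 3 vs 4 = True. Stack: [True]
POP_JUMP_IF_FALSE → pop True; no jump. Stack: []
LOAD_FAST q → push 7. Stack: [7]
LOAD_CONST → push 2. Stack: [7, 2]
BINARY_OP + → 7 + 2 = 9. Stack: [9]
STORE_FAST q → q=9. Stack: []
LOAD_FAST i → push 3. Stack: [3]
LOAD_CONST → push 1. Stack: [3, 1]
BINARY_OP + → 3 + 1 = 4. Stack: [4]
STORE_FAST i → i=4. Stack: []
LOAD_FAST i → push 4. Stack: [4]
LOAD_CONST → push 4. Stack: [4, 4]
COMPARE_OP bool(<) → 4 vs 4 = False. Stack: [False]
POP_JUMP_IF_FALSE → pop False; jump. Stack: []
LOAD_FAST q → push 9. Stack: [9]
RETURN_VALUE → return 9.

9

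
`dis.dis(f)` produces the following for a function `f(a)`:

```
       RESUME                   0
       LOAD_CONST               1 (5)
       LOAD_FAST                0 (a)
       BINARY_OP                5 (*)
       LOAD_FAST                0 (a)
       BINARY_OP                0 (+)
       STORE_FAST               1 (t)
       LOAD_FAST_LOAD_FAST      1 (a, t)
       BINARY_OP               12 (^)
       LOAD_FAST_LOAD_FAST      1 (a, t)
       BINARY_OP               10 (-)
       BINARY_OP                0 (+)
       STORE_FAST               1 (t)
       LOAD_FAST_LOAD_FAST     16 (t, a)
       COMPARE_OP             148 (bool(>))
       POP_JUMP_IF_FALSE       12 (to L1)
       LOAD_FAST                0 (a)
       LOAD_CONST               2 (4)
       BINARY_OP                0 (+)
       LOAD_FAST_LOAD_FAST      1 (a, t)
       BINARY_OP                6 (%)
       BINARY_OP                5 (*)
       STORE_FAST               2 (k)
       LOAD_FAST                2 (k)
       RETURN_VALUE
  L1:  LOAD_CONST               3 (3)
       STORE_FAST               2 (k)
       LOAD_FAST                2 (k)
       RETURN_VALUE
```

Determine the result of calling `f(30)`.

LOAD_CONST → push 5. Stack: [5]
LOAD_FAST a → push 30. Stack: [5, 30]
BINARY_OP * → 5 * 30 = 150. Stack: [150]
LOAD_FAST a → push 30. Stack: [150, 30]
BINARY_OP + → 150 + 30 = 180. Stack: [180]
STORE_FAST t → t=180. Stack: []
LOAD_FAST_LOAD_FAST a,t → push 30,180. Stack: [30, 180]
BINARY_OP ^ → 30 ^ 180 = 170. Stack: [170]
LOAD_FAST_LOAD_FAST a,t → push 30,180. Stack: [170, 30, 180]
BINARY_OP - → 30 - 180 = -150. Stack: [170, -150]
BINARY_OP + → 170 + -150 = 20. Stack: [20]
STORE_FAST t → t=20. Stack: []
LOAD_FAST_LOAD_FAST t,a → push 20,30. Stack: [20, 30]
COMPARE_OP bool(>) → 20 vs 30 = False. Stack: [False]
POP_JUMP_IF_FALSE → pop False; jump. Stack: []
LOAD_CONST → push 3. Stack: [3]
STORE_FAST k → k=3. Stack: []
LOAD_FAST k → push 3. Stack: [3]
RETURN_VALUE → return 3.

3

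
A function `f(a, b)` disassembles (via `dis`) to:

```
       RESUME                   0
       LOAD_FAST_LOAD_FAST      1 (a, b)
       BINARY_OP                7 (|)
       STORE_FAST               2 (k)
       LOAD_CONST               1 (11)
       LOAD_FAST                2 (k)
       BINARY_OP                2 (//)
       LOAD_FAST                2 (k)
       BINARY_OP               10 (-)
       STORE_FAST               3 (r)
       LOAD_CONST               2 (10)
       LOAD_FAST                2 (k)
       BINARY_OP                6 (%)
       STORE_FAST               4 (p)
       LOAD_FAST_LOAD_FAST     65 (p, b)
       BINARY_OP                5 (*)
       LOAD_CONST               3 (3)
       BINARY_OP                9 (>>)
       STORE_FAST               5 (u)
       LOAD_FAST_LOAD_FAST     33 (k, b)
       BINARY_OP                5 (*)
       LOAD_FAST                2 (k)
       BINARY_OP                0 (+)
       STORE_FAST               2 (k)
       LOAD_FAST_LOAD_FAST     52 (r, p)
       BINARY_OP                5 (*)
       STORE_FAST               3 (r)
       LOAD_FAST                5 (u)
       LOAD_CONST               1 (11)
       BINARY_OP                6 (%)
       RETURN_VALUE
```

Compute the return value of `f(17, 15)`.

LOAD_FAST_LOAD_FAST a,b → push 17,15. Stack: [17, 15]
BINARY_OP | → 17 | 15 = 31. Stack: [31]
STORE_FAST k → k=31. Stack: []
LOAD_CONST → push 11. Stack: [11]
LOAD_FAST k → push 31. Stack: [11, 31]
BINARY_OP // → 11 // 31 = 0. Stack: [0]
LOAD_FAST k → push 31. Stack: [0, 31]
BINARY_OP - → 0 - 31 = -31. Stack: [-31]
STORE_FAST r → r=-31. Stack: []
LOAD_CONST → push 10. Stack: [10]
LOAD_FAST k → push 31. Stack: [10, 31]
BINARY_OP % → 10 % 31 = 10. Stack: [10]
STORE_FAST p → p=10. Stack: []
LOAD_FAST_LOAD_FAST p,b → push 10,15. Stack: [10, 15]
BINARY_OP * → 10 * 15 = 150. Stack: [150]
LOAD_CONST → push 3. Stack: [150, 3]
BINARY_OP >> → 150 >> 3 = 18. Stack: [18]
STORE_FAST u → u=18. Stack: []
LOAD_FAST_LOAD_FAST k,b → push 31,15. Stack: [31, 15]
BINARY_OP * → 31 * 15 = 465. Stack: [465]
LOAD_FAST k → push 31. Stack: [465, 31]
BINARY_OP + → 465 + 31 = 496. Stack: [496]
STORE_FAST k → k=496. Stack: []
LOAD_FAST_LOAD_FAST r,p → push -31,10. Stack: [-31, 10]
BINARY_OP * → -31 * 10 = -310. Stack: [-310]
STORE_FAST r → r=-310. Stack: []
LOAD_FAST u → push 18. Stack: [18]
LOAD_CONST → push 11. Stack: [18, 11]
BINARY_OP % → 18 % 11 = 7. Stack: [7]
RETURN_VALUE → return 7.

7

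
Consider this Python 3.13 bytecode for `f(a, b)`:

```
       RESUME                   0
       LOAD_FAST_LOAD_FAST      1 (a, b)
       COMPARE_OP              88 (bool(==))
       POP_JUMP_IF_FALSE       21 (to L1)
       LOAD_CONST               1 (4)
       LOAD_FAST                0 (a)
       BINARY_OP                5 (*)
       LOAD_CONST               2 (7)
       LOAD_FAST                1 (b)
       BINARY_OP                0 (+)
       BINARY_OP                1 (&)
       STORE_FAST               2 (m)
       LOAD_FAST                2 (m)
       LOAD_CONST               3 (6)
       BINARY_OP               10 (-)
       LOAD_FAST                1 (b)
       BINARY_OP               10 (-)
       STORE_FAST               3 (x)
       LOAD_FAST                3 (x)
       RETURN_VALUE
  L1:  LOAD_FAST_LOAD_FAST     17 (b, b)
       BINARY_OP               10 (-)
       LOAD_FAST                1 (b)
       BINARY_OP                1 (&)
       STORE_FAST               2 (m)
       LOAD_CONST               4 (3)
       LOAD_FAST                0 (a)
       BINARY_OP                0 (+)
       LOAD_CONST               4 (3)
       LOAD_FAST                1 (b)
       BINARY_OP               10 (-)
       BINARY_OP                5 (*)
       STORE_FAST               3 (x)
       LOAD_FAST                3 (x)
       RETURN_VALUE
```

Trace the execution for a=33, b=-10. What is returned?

468

LOAD_FAST_LOAD_FAST a,b → push 33,-10. Stack: [33, -10]
COMPARE_OP bool(==) → 33 vs -10 = False. Stack: [False]
POP_JUMP_IF_FALSE → pop False; jump. Stack: []
LOAD_FAST_LOAD_FAST b,b → push -10,-10. Stack: [-10, -10]
BINARY_OP - → -10 - -10 = 0. Stack: [0]
LOAD_FAST b → push -10. Stack: [0, -10]
BINARY_OP & → 0 & -10 = 0. Stack: [0]
STORE_FAST m → m=0. Stack: []
LOAD_CONST → push 3. Stack: [3]
LOAD_FAST a → push 33. Stack: [3, 33]
BINARY_OP + → 3 + 33 = 36. Stack: [36]
LOAD_CONST → push 3. Stack: [36, 3]
LOAD_FAST b → push -10. Stack: [36, 3, -10]
BINARY_OP - → 3 - -10 = 13. Stack: [36, 13]
BINARY_OP * → 36 * 13 = 468. Stack: [468]
STORE_FAST x → x=468. Stack: []
LOAD_FAST x → push 468. Stack: [468]
RETURN_VALUE → return 468.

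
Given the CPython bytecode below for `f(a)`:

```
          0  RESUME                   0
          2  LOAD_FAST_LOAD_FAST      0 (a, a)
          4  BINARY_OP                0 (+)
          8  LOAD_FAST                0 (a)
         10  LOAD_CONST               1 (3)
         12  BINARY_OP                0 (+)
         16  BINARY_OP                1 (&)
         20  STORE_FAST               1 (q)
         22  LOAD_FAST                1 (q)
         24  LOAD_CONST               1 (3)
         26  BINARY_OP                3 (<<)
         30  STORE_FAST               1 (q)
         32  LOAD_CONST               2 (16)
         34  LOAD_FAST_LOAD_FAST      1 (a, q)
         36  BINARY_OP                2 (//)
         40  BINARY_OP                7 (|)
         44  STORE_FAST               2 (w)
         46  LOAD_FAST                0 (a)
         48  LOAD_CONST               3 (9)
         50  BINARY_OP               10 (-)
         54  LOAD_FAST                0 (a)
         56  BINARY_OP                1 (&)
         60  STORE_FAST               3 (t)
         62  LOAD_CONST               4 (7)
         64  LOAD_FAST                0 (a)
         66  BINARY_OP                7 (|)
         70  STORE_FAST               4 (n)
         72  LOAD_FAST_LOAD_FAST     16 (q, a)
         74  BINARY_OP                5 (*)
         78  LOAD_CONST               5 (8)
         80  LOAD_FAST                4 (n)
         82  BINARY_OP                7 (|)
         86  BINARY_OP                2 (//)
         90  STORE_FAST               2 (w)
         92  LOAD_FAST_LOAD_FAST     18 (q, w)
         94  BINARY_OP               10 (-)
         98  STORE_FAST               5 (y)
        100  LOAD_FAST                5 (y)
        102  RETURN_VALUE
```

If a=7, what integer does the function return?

LOAD_FAST_LOAD_FAST a,a → push 7,7. Stack: [7, 7]
BINARY_OP + → 7 + 7 = 14. Stack: [14]
LOAD_FAST a → push 7. Stack: [14, 7]
LOAD_CONST → push 3. Stack: [14, 7, 3]
BINARY_OP + → 7 + 3 = 10. Stack: [14, 10]
BINARY_OP & → 14 & 10 = 10. Stack: [10]
STORE_FAST q → q=10. Stack: []
LOAD_FAST q → push 10. Stack: [10]
LOAD_CONST → push 3. Stack: [10, 3]
BINARY_OP << → 10 << 3 = 80. Stack: [80]
STORE_FAST q → q=80. Stack: []
LOAD_CONST → push 16. Stack: [16]
LOAD_FAST_LOAD_FAST a,q → push 7,80. Stack: [16, 7, 80]
BINARY_OP // → 7 // 80 = 0. Stack: [16, 0]
BINARY_OP | → 16 | 0 = 16. Stack: [16]
STORE_FAST w → w=16. Stack: []
LOAD_FAST a → push 7. Stack: [7]
LOAD_CONST → push 9. Stack: [7, 9]
BINARY_OP - → 7 - 9 = -2. Stack: [-2]
LOAD_FAST a → push 7. Stack: [-2, 7]
BINARY_OP & → -2 & 7 = 6. Stack: [6]
STORE_FAST t → t=6. Stack: []
LOAD_CONST → push 7. Stack: [7]
LOAD_FAST a → push 7. Stack: [7, 7]
BINARY_OP | → 7 | 7 = 7. Stack: [7]
STORE_FAST n → n=7. Stack: []
LOAD_FAST_LOAD_FAST q,a → push 80,7. Stack: [80, 7]
BINARY_OP * → 80 * 7 = 560. Stack: [560]
LOAD_CONST → push 8. Stack: [560, 8]
LOAD_FAST n → push 7. Stack: [560, 8, 7]
BINARY_OP | → 8 | 7 = 15. Stack: [560, 15]
BINARY_OP // → 560 // 15 = 37. Stack: [37]
STORE_FAST w → w=37. Stack: []
LOAD_FAST_LOAD_FAST q,w → push 80,37. Stack: [80, 37]
BINARY_OP - → 80 - 37 = 43. Stack: [43]
STORE_FAST y → y=43. Stack: []
LOAD_FAST y → push 43. Stack: [43]
RETURN_VALUE → return 43.

43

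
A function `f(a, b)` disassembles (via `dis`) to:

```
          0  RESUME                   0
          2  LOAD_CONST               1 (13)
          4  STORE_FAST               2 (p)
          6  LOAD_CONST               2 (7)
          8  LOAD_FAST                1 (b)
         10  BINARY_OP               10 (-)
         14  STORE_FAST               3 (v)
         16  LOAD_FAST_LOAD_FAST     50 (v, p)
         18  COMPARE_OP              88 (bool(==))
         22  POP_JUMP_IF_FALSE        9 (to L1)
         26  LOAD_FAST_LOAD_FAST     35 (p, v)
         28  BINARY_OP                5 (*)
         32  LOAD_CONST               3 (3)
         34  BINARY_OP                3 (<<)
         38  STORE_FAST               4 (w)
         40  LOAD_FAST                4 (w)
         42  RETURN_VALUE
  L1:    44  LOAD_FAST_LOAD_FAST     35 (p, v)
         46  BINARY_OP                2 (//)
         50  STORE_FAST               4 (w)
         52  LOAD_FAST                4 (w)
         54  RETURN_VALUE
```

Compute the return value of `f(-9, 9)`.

LOAD_CONST → push 13. Stack: [13]
STORE_FAST p → p=13. Stack: []
LOAD_CONST → push 7. Stack: [7]
LOAD_FAST b → push 9. Stack: [7, 9]
BINARY_OP - → 7 - 9 = -2. Stack: [-2]
STORE_FAST v → v=-2. Stack: []
LOAD_FAST_LOAD_FAST v,p → push -2,13. Stack: [-2, 13]
COMPARE_OP bool(==) → -2 vs 13 = False. Stack: [False]
POP_JUMP_IF_FALSE → pop False; jump. Stack: []
LOAD_FAST_LOAD_FAST p,v → push 13,-2. Stack: [13, -2]
BINARY_OP // → 13 // -2 = -7. Stack: [-7]
STORE_FAST w → w=-7. Stack: []
LOAD_FAST w → push -7. Stack: [-7]
RETURN_VALUE → return -7.

-7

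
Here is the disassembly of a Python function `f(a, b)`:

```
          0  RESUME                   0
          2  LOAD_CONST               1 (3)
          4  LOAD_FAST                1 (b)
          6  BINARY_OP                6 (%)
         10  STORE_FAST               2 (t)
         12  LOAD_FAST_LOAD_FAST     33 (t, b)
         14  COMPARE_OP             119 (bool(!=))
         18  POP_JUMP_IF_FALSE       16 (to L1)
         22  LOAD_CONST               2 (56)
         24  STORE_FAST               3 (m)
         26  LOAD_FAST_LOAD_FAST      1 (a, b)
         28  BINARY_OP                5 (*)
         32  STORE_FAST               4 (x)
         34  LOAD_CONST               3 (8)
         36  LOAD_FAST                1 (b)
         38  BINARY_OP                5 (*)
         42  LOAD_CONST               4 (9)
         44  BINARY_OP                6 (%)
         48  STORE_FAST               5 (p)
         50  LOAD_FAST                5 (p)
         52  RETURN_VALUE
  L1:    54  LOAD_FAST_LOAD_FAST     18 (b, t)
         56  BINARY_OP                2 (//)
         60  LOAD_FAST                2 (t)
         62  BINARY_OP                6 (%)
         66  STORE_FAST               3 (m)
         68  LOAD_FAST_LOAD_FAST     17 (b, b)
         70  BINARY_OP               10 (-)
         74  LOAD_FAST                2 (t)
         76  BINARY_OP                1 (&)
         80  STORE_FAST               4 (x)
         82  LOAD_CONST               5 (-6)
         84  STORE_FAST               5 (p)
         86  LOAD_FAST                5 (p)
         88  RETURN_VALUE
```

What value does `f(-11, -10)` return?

LOAD_CONST → push 3. Stack: [3]
LOAD_FAST b → push -10. Stack: [3, -10]
BINARY_OP % → 3 % -10 = -7. Stack: [-7]
STORE_FAST t → t=-7. Stack: []
LOAD_FAST_LOAD_FAST t,b → push -7,-10. Stack: [-7, -10]
COMPARE_OP bool(!=) → -7 vs -10 = True. Stack: [True]
POP_JUMP_IF_FALSE → pop True; no jump. Stack: []
LOAD_CONST → push 56. Stack: [56]
STORE_FAST m → m=56. Stack: []
LOAD_FAST_LOAD_FAST a,b → push -11,-10. Stack: [-11, -10]
BINARY_OP * → -11 * -10 = 110. Stack: [110]
STORE_FAST x → x=110. Stack: []
LOAD_CONST → push 8. Stack: [8]
LOAD_FAST b → push -10. Stack: [8, -10]
BINARY_OP * → 8 * -10 = -80. Stack: [-80]
LOAD_CONST → push 9. Stack: [-80, 9]
BINARY_OP % → -80 % 9 = 1. Stack: [1]
STORE_FAST p → p=1. Stack: []
LOAD_FAST p → push 1. Stack: [1]
RETURN_VALUE → return 1.

1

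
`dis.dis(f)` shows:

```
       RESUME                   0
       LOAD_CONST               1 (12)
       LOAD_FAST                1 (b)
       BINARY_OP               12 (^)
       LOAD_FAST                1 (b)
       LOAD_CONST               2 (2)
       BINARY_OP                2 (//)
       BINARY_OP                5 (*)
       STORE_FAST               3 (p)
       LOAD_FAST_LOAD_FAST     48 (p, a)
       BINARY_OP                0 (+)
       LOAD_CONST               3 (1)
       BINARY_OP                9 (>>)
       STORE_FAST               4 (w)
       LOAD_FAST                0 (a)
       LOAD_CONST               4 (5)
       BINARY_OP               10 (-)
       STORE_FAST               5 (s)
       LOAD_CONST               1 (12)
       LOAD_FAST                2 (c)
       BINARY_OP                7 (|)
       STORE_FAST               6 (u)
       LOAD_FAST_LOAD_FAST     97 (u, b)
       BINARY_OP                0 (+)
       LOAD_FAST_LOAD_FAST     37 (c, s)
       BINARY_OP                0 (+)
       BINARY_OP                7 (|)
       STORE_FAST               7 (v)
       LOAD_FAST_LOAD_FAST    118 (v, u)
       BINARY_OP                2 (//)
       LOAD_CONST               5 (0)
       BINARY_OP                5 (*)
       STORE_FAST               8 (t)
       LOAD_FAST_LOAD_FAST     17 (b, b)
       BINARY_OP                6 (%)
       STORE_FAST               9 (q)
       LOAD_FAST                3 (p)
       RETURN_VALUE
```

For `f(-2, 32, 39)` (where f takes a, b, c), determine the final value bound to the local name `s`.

-7

LOAD_CONST → push 12. Stack: [12]
LOAD_FAST b → push 32. Stack: [12, 32]
BINARY_OP ^ → 12 ^ 32 = 44. Stack: [44]
LOAD_FAST b → push 32. Stack: [44, 32]
LOAD_CONST → push 2. Stack: [44, 32, 2]
BINARY_OP // → 32 // 2 = 16. Stack: [44, 16]
BINARY_OP * → 44 * 16 = 704. Stack: [704]
STORE_FAST p → p=704. Stack: []
LOAD_FAST_LOAD_FAST p,a → push 704,-2. Stack: [704, -2]
BINARY_OP + → 704 + -2 = 702. Stack: [702]
LOAD_CONST → push 1. Stack: [702, 1]
BINARY_OP >> → 702 >> 1 = 351. Stack: [351]
STORE_FAST w → w=351. Stack: []
LOAD_FAST a → push -2. Stack: [-2]
LOAD_CONST → push 5. Stack: [-2, 5]
BINARY_OP - → -2 - 5 = -7. Stack: [-7]
STORE_FAST s → s=-7. Stack: []
LOAD_CONST → push 12. Stack: [12]
LOAD_FAST c → push 39. Stack: [12, 39]
BINARY_OP | → 12 | 39 = 47. Stack: [47]
STORE_FAST u → u=47. Stack: []
LOAD_FAST_LOAD_FAST u,b → push 47,32. Stack: [47, 32]
BINARY_OP + → 47 + 32 = 79. Stack: [79]
LOAD_FAST_LOAD_FAST c,s → push 39,-7. Stack: [79, 39, -7]
BINARY_OP + → 39 + -7 = 32. Stack: [79, 32]
BINARY_OP | → 79 | 32 = 111. Stack: [111]
STORE_FAST v → v=111. Stack: []
LOAD_FAST_LOAD_FAST v,u → push 111,47. Stack: [111, 47]
BINARY_OP // → 111 // 47 = 2. Stack: [2]
LOAD_CONST → push 0. Stack: [2, 0]
BINARY_OP * → 2 * 0 = 0. Stack: [0]
STORE_FAST t → t=0. Stack: []
LOAD_FAST_LOAD_FAST b,b → push 32,32. Stack: [32, 32]
BINARY_OP % → 32 % 32 = 0. Stack: [0]
STORE_FAST q → q=0. Stack: []
LOAD_FAST p → push 704. Stack: [704]
RETURN_VALUE → return 704.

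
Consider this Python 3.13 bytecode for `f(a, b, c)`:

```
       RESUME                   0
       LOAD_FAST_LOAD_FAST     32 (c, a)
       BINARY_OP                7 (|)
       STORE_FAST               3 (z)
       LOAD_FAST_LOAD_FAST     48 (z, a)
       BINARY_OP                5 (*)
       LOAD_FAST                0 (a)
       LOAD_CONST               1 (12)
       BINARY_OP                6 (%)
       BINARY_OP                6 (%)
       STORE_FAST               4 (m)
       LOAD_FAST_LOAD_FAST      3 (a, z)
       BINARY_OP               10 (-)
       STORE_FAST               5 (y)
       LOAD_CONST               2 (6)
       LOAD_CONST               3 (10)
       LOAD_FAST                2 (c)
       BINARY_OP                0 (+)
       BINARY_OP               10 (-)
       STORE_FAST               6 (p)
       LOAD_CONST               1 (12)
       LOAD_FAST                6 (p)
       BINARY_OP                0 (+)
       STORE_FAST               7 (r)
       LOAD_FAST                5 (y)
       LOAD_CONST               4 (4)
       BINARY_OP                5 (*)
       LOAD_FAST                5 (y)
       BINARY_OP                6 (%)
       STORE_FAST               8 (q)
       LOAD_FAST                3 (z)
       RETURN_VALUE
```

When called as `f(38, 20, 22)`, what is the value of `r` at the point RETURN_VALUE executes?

-14

LOAD_FAST_LOAD_FAST c,a → push 22,38. Stack: [22, 38]
BINARY_OP | → 22 | 38 = 54. Stack: [54]
STORE_FAST z → z=54. Stack: []
LOAD_FAST_LOAD_FAST z,a → push 54,38. Stack: [54, 38]
BINARY_OP * → 54 * 38 = 2052. Stack: [2052]
LOAD_FAST a → push 38. Stack: [2052, 38]
LOAD_CONST → push 12. Stack: [2052, 38, 12]
BINARY_OP % → 38 % 12 = 2. Stack: [2052, 2]
BINARY_OP % → 2052 % 2 = 0. Stack: [0]
STORE_FAST m → m=0. Stack: []
LOAD_FAST_LOAD_FAST a,z → push 38,54. Stack: [38, 54]
BINARY_OP - → 38 - 54 = -16. Stack: [-16]
STORE_FAST y → y=-16. Stack: []
LOAD_CONST → push 6. Stack: [6]
LOAD_CONST → push 10. Stack: [6, 10]
LOAD_FAST c → push 22. Stack: [6, 10, 22]
BINARY_OP + → 10 + 22 = 32. Stack: [6, 32]
BINARY_OP - → 6 - 32 = -26. Stack: [-26]
STORE_FAST p → p=-26. Stack: []
LOAD_CONST → push 12. Stack: [12]
LOAD_FAST p → push -26. Stack: [12, -26]
BINARY_OP + → 12 + -26 = -14. Stack: [-14]
STORE_FAST r → r=-14. Stack: []
LOAD_FAST y → push -16. Stack: [-16]
LOAD_CONST → push 4. Stack: [-16, 4]
BINARY_OP * → -16 * 4 = -64. Stack: [-64]
LOAD_FAST y → push -16. Stack: [-64, -16]
BINARY_OP % → -64 % -16 = 0. Stack: [0]
STORE_FAST q → q=0. Stack: []
LOAD_FAST z → push 54. Stack: [54]
RETURN_VALUE → return 54.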